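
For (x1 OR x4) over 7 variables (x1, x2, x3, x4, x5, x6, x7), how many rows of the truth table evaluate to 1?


Formula: (x1 OR x4) over 7 vars (128 rows)
Evaluate each row (x1, x2, x3, x4, x5, x6, x7 as bits, MSB first):
  row 0 [0000000]: (0 OR 0) -> 0
  row 1 [0000001]: (0 OR 0) -> 0
  row 2 [0000010]: (0 OR 0) -> 0
  row 3 [0000011]: (0 OR 0) -> 0
  row 4 [0000100]: (0 OR 0) -> 0
  (every remaining row is evaluated the same way; all 128 results are listed next)
Full result column, 8 rows per line (x1,x2,x3,x4 fixed per line; x5,x6,x7 runs 000..111 left to right):
  rows 0-7 [x1,x2,x3,x4=0000]: 00000000  (ones: 0)
  rows 8-15 [x1,x2,x3,x4=0001]: 11111111  (ones: 8)
  rows 16-23 [x1,x2,x3,x4=0010]: 00000000  (ones: 0)
  rows 24-31 [x1,x2,x3,x4=0011]: 11111111  (ones: 8)
  rows 32-39 [x1,x2,x3,x4=0100]: 00000000  (ones: 0)
  rows 40-47 [x1,x2,x3,x4=0101]: 11111111  (ones: 8)
  rows 48-55 [x1,x2,x3,x4=0110]: 00000000  (ones: 0)
  rows 56-63 [x1,x2,x3,x4=0111]: 11111111  (ones: 8)
  rows 64-71 [x1,x2,x3,x4=1000]: 11111111  (ones: 8)
  rows 72-79 [x1,x2,x3,x4=1001]: 11111111  (ones: 8)
  rows 80-87 [x1,x2,x3,x4=1010]: 11111111  (ones: 8)
  rows 88-95 [x1,x2,x3,x4=1011]: 11111111  (ones: 8)
  rows 96-103 [x1,x2,x3,x4=1100]: 11111111  (ones: 8)
  rows 104-111 [x1,x2,x3,x4=1101]: 11111111  (ones: 8)
  rows 112-119 [x1,x2,x3,x4=1110]: 11111111  (ones: 8)
  rows 120-127 [x1,x2,x3,x4=1111]: 11111111  (ones: 8)
Count of 1-rows = 0+8+0+8+0+8+0+8+8+8+8+8+8+8+8+8 = 96

96


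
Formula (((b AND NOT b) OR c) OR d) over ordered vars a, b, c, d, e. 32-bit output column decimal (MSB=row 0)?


Formula: (((b AND NOT b) OR c) OR d) over a, b, c, d, e (32 rows)
Evaluate each row (bits = a,b,c,d,e, MSB first):
  row 0 [00000]: (((0 AND NOT 0) OR 0) OR 0) -> 0
  row 1 [00001]: (((0 AND NOT 0) OR 0) OR 0) -> 0
  row 2 [00010]: (((0 AND NOT 0) OR 0) OR 1) -> 1
  row 3 [00011]: (((0 AND NOT 0) OR 0) OR 1) -> 1
  row 4 [00100]: (((0 AND NOT 0) OR 1) OR 0) -> 1
  row 5 [00101]: (((0 AND NOT 0) OR 1) OR 0) -> 1
  row 6 [00110]: (((0 AND NOT 0) OR 1) OR 1) -> 1
  row 7 [00111]: (((0 AND NOT 0) OR 1) OR 1) -> 1
  row 8 [01000]: (((1 AND NOT 1) OR 0) OR 0) -> 0
  row 9 [01001]: (((1 AND NOT 1) OR 0) OR 0) -> 0
  row 10 [01010]: (((1 AND NOT 1) OR 0) OR 1) -> 1
  row 11 [01011]: (((1 AND NOT 1) OR 0) OR 1) -> 1
  row 12 [01100]: (((1 AND NOT 1) OR 1) OR 0) -> 1
  row 13 [01101]: (((1 AND NOT 1) OR 1) OR 0) -> 1
  row 14 [01110]: (((1 AND NOT 1) OR 1) OR 1) -> 1
  row 15 [01111]: (((1 AND NOT 1) OR 1) OR 1) -> 1
  row 16 [10000]: (((0 AND NOT 0) OR 0) OR 0) -> 0
  row 17 [10001]: (((0 AND NOT 0) OR 0) OR 0) -> 0
  row 18 [10010]: (((0 AND NOT 0) OR 0) OR 1) -> 1
  row 19 [10011]: (((0 AND NOT 0) OR 0) OR 1) -> 1
  row 20 [10100]: (((0 AND NOT 0) OR 1) OR 0) -> 1
  row 21 [10101]: (((0 AND NOT 0) OR 1) OR 0) -> 1
  row 22 [10110]: (((0 AND NOT 0) OR 1) OR 1) -> 1
  row 23 [10111]: (((0 AND NOT 0) OR 1) OR 1) -> 1
  row 24 [11000]: (((1 AND NOT 1) OR 0) OR 0) -> 0
  row 25 [11001]: (((1 AND NOT 1) OR 0) OR 0) -> 0
  row 26 [11010]: (((1 AND NOT 1) OR 0) OR 1) -> 1
  row 27 [11011]: (((1 AND NOT 1) OR 0) OR 1) -> 1
  row 28 [11100]: (((1 AND NOT 1) OR 1) OR 0) -> 1
  row 29 [11101]: (((1 AND NOT 1) OR 1) OR 0) -> 1
  row 30 [11110]: (((1 AND NOT 1) OR 1) OR 1) -> 1
  row 31 [11111]: (((1 AND NOT 1) OR 1) OR 1) -> 1
Full result column, 4 rows per line (a,b,c fixed per line; d,e runs 00..11 left to right):
  rows 0-3 [a,b,c=000]: 0011  = hex 3
  rows 4-7 [a,b,c=001]: 1111  = hex F
  rows 8-11 [a,b,c=010]: 0011  = hex 3
  rows 12-15 [a,b,c=011]: 1111  = hex F
  rows 16-19 [a,b,c=100]: 0011  = hex 3
  rows 20-23 [a,b,c=101]: 1111  = hex F
  rows 24-27 [a,b,c=110]: 0011  = hex 3
  rows 28-31 [a,b,c=111]: 1111  = hex F
Output column (row 0 .. row 31) = 00111111001111110011111100111111
Output column grouped in 4s = 0011 1111 0011 1111 0011 1111 0011 1111 = 0x3F3F3F3F
Convert to decimal digit by digit (value = value*16 + digit):
  3 -> 3
  3*16 + 15 (F) = 63
  63*16 + 3 = 1011
  1011*16 + 15 (F) = 16191
  16191*16 + 3 = 259059
  259059*16 + 15 (F) = 4144959
  4144959*16 + 3 = 66319347
  66319347*16 + 15 (F) = 1061109567
Decimal = 1061109567

1061109567


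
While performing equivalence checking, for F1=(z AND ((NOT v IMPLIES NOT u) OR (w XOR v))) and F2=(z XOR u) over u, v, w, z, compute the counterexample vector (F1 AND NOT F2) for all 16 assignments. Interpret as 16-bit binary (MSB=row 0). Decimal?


F1 = (z AND ((NOT v IMPLIES NOT u) OR (w XOR v)))
F2 = (z XOR u)
Counterexample to F1=>F2 is where F1=1 and F2=0.
Evaluate each row (bits = u,v,w,z, MSB first):
  row 0 [0000]: F1=0 F2=0 -> F1&~F2 -> 0
  row 1 [0001]: F1=1 F2=1 -> F1&~F2 -> 0
  row 2 [0010]: F1=0 F2=0 -> F1&~F2 -> 0
  row 3 [0011]: F1=1 F2=1 -> F1&~F2 -> 0
  row 4 [0100]: F1=0 F2=0 -> F1&~F2 -> 0
  row 5 [0101]: F1=1 F2=1 -> F1&~F2 -> 0
  row 6 [0110]: F1=0 F2=0 -> F1&~F2 -> 0
  row 7 [0111]: F1=1 F2=1 -> F1&~F2 -> 0
  row 8 [1000]: F1=0 F2=1 -> F1&~F2 -> 0
  row 9 [1001]: F1=0 F2=0 -> F1&~F2 -> 0
  row 10 [1010]: F1=0 F2=1 -> F1&~F2 -> 0
  row 11 [1011]: F1=1 F2=0 -> F1&~F2 -> 1
  row 12 [1100]: F1=0 F2=1 -> F1&~F2 -> 0
  row 13 [1101]: F1=1 F2=0 -> F1&~F2 -> 1
  row 14 [1110]: F1=0 F2=1 -> F1&~F2 -> 0
  row 15 [1111]: F1=1 F2=0 -> F1&~F2 -> 1
Full result column, 4 rows per line (u,v fixed per line; w,z runs 00..11 left to right):
  rows 0-3 [u,v=00]: 0000  = hex 0
  rows 4-7 [u,v=01]: 0000  = hex 0
  rows 8-11 [u,v=10]: 0001  = hex 1
  rows 12-15 [u,v=11]: 0101  = hex 5
Counterexample vector (row 0 .. row 15) = 0000000000010101
Output column grouped in 4s = 0000 0000 0001 0101 = 0x0015
Convert to decimal digit by digit (value = value*16 + digit):
  0 -> 0
  0*16 + 0 = 0
  0*16 + 1 = 1
  1*16 + 5 = 21
Decimal = 21

21


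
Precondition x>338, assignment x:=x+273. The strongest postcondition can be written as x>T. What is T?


Formula: sp(P, x:=E) = exists old_x. (x = E[old_x/x]) AND P[old_x/x] (old_x is the value of x before the assignment; eliminate old_x by solving x = E[old_x/x] for old_x)
Step 1: Precondition P: x>338, i.e. old_x > 338
Step 2: Assignment gives x = old_x + 273, so old_x = x - 273
Step 3: Substitute into P: x - 273 > 338
Step 4: Simplify: x > 338+273 = 611

611


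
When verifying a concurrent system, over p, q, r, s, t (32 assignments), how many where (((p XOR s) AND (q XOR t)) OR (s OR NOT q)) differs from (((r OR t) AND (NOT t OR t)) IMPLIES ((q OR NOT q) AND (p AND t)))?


F1 = (((p XOR s) AND (q XOR t)) OR (s OR NOT q))
F2 = (((r OR t) AND (NOT t OR t)) IMPLIES ((q OR NOT q) AND (p AND t)))
Evaluate both on each of 32 rows (bits = p,q,r,s,t):
  row 0 [00000]: F1=1 F2=1 -> 0
  row 1 [00001]: F1=1 F2=0 (differ) -> 1
  row 2 [00010]: F1=1 F2=1 -> 0
  row 3 [00011]: F1=1 F2=0 (differ) -> 1
  row 4 [00100]: F1=1 F2=0 (differ) -> 1
  row 5 [00101]: F1=1 F2=0 (differ) -> 1
  row 6 [00110]: F1=1 F2=0 (differ) -> 1
  row 7 [00111]: F1=1 F2=0 (differ) -> 1
  row 8 [01000]: F1=0 F2=1 (differ) -> 1
  row 9 [01001]: F1=0 F2=0 -> 0
  row 10 [01010]: F1=1 F2=1 -> 0
  row 11 [01011]: F1=1 F2=0 (differ) -> 1
  row 12 [01100]: F1=0 F2=0 -> 0
  row 13 [01101]: F1=0 F2=0 -> 0
  row 14 [01110]: F1=1 F2=0 (differ) -> 1
  row 15 [01111]: F1=1 F2=0 (differ) -> 1
  row 16 [10000]: F1=1 F2=1 -> 0
  row 17 [10001]: F1=1 F2=1 -> 0
  row 18 [10010]: F1=1 F2=1 -> 0
  row 19 [10011]: F1=1 F2=1 -> 0
  row 20 [10100]: F1=1 F2=0 (differ) -> 1
  row 21 [10101]: F1=1 F2=1 -> 0
  row 22 [10110]: F1=1 F2=0 (differ) -> 1
  row 23 [10111]: F1=1 F2=1 -> 0
  row 24 [11000]: F1=1 F2=1 -> 0
  row 25 [11001]: F1=0 F2=1 (differ) -> 1
  row 26 [11010]: F1=1 F2=1 -> 0
  row 27 [11011]: F1=1 F2=1 -> 0
  row 28 [11100]: F1=1 F2=0 (differ) -> 1
  row 29 [11101]: F1=0 F2=1 (differ) -> 1
  row 30 [11110]: F1=1 F2=0 (differ) -> 1
  row 31 [11111]: F1=1 F2=1 -> 0
Full result column, 8 rows per line (p,q fixed per line; r,s,t runs 000..111 left to right):
  rows 0-7 [p,q=00]: 01011111  (ones: 6)
  rows 8-15 [p,q=01]: 10010011  (ones: 4)
  rows 16-23 [p,q=10]: 00001010  (ones: 2)
  rows 24-31 [p,q=11]: 01001110  (ones: 4)
Disagreements = 6+4+2+4 = 16

16


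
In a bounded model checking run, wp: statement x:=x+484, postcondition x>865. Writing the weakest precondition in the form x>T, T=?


Formula: wp(x:=E, P) = P[E/x] (substitute E for x in postcondition)
Step 1: Postcondition: x>865
Step 2: Substitute x+484 for x: x+484>865
Step 3: Solve for x: x > 865-484 = 381

381


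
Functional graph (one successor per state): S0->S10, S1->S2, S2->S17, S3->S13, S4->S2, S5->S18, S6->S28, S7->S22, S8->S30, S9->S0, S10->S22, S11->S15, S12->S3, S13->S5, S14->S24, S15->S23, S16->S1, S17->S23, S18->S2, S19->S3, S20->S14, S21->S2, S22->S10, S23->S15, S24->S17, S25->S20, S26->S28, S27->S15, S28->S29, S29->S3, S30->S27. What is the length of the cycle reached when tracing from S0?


Trace from S0 until a state repeats:
  S0 -> S10 -> S22 -> S10
S10 first seen at step 1, revisited at step 3.
Cycle length = 3 - 1 = 2

2


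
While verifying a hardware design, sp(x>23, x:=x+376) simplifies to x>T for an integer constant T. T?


Formula: sp(P, x:=E) = exists old_x. (x = E[old_x/x]) AND P[old_x/x] (old_x is the value of x before the assignment; eliminate old_x by solving x = E[old_x/x] for old_x)
Step 1: Precondition P: x>23, i.e. old_x > 23
Step 2: Assignment gives x = old_x + 376, so old_x = x - 376
Step 3: Substitute into P: x - 376 > 23
Step 4: Simplify: x > 23+376 = 399

399


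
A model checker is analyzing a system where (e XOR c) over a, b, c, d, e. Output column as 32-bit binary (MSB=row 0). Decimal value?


Formula: (e XOR c) over a, b, c, d, e (32 rows)
Evaluate each row (bits = a,b,c,d,e, MSB first):
  row 0 [00000]: (0 XOR 0) -> 0
  row 1 [00001]: (1 XOR 0) -> 1
  row 2 [00010]: (0 XOR 0) -> 0
  row 3 [00011]: (1 XOR 0) -> 1
  row 4 [00100]: (0 XOR 1) -> 1
  row 5 [00101]: (1 XOR 1) -> 0
  row 6 [00110]: (0 XOR 1) -> 1
  row 7 [00111]: (1 XOR 1) -> 0
  row 8 [01000]: (0 XOR 0) -> 0
  row 9 [01001]: (1 XOR 0) -> 1
  row 10 [01010]: (0 XOR 0) -> 0
  row 11 [01011]: (1 XOR 0) -> 1
  row 12 [01100]: (0 XOR 1) -> 1
  row 13 [01101]: (1 XOR 1) -> 0
  row 14 [01110]: (0 XOR 1) -> 1
  row 15 [01111]: (1 XOR 1) -> 0
  row 16 [10000]: (0 XOR 0) -> 0
  row 17 [10001]: (1 XOR 0) -> 1
  row 18 [10010]: (0 XOR 0) -> 0
  row 19 [10011]: (1 XOR 0) -> 1
  row 20 [10100]: (0 XOR 1) -> 1
  row 21 [10101]: (1 XOR 1) -> 0
  row 22 [10110]: (0 XOR 1) -> 1
  row 23 [10111]: (1 XOR 1) -> 0
  row 24 [11000]: (0 XOR 0) -> 0
  row 25 [11001]: (1 XOR 0) -> 1
  row 26 [11010]: (0 XOR 0) -> 0
  row 27 [11011]: (1 XOR 0) -> 1
  row 28 [11100]: (0 XOR 1) -> 1
  row 29 [11101]: (1 XOR 1) -> 0
  row 30 [11110]: (0 XOR 1) -> 1
  row 31 [11111]: (1 XOR 1) -> 0
Full result column, 4 rows per line (a,b,c fixed per line; d,e runs 00..11 left to right):
  rows 0-3 [a,b,c=000]: 0101  = hex 5
  rows 4-7 [a,b,c=001]: 1010  = hex A
  rows 8-11 [a,b,c=010]: 0101  = hex 5
  rows 12-15 [a,b,c=011]: 1010  = hex A
  rows 16-19 [a,b,c=100]: 0101  = hex 5
  rows 20-23 [a,b,c=101]: 1010  = hex A
  rows 24-27 [a,b,c=110]: 0101  = hex 5
  rows 28-31 [a,b,c=111]: 1010  = hex A
Output column (row 0 .. row 31) = 01011010010110100101101001011010
Output column grouped in 4s = 0101 1010 0101 1010 0101 1010 0101 1010 = 0x5A5A5A5A
Convert to decimal digit by digit (value = value*16 + digit):
  5 -> 5
  5*16 + 10 (A) = 90
  90*16 + 5 = 1445
  1445*16 + 10 (A) = 23130
  23130*16 + 5 = 370085
  370085*16 + 10 (A) = 5921370
  5921370*16 + 5 = 94741925
  94741925*16 + 10 (A) = 1515870810
Decimal = 1515870810

1515870810


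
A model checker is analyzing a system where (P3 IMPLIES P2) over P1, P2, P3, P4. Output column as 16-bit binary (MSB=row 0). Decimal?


Formula: (P3 IMPLIES P2) over P1, P2, P3, P4 (16 rows)
Evaluate each row (bits = P1,P2,P3,P4, MSB first):
  row 0 [0000]: (0 IMPLIES 0) -> 1
  row 1 [0001]: (0 IMPLIES 0) -> 1
  row 2 [0010]: (1 IMPLIES 0) -> 0
  row 3 [0011]: (1 IMPLIES 0) -> 0
  row 4 [0100]: (0 IMPLIES 1) -> 1
  row 5 [0101]: (0 IMPLIES 1) -> 1
  row 6 [0110]: (1 IMPLIES 1) -> 1
  row 7 [0111]: (1 IMPLIES 1) -> 1
  row 8 [1000]: (0 IMPLIES 0) -> 1
  row 9 [1001]: (0 IMPLIES 0) -> 1
  row 10 [1010]: (1 IMPLIES 0) -> 0
  row 11 [1011]: (1 IMPLIES 0) -> 0
  row 12 [1100]: (0 IMPLIES 1) -> 1
  row 13 [1101]: (0 IMPLIES 1) -> 1
  row 14 [1110]: (1 IMPLIES 1) -> 1
  row 15 [1111]: (1 IMPLIES 1) -> 1
Full result column, 4 rows per line (P1,P2 fixed per line; P3,P4 runs 00..11 left to right):
  rows 0-3 [P1,P2=00]: 1100  = hex C
  rows 4-7 [P1,P2=01]: 1111  = hex F
  rows 8-11 [P1,P2=10]: 1100  = hex C
  rows 12-15 [P1,P2=11]: 1111  = hex F
Output column (row 0 .. row 15) = 1100111111001111
Output column grouped in 4s = 1100 1111 1100 1111 = 0xCFCF
Convert to decimal digit by digit (value = value*16 + digit):
  C -> 12
  12*16 + 15 (F) = 207
  207*16 + 12 (C) = 3324
  3324*16 + 15 (F) = 53199
Decimal = 53199

53199


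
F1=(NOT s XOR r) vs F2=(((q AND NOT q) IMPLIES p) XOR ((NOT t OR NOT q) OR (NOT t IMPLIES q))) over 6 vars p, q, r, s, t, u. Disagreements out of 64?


F1 = (NOT s XOR r)
F2 = (((q AND NOT q) IMPLIES p) XOR ((NOT t OR NOT q) OR (NOT t IMPLIES q)))
Evaluate both on each of 64 rows (bits = p,q,r,s,t,u):
  row 0 [000000]: F1=1 F2=0 (differ) -> 1
  row 1 [000001]: F1=1 F2=0 (differ) -> 1
  row 2 [000010]: F1=1 F2=0 (differ) -> 1
  row 3 [000011]: F1=1 F2=0 (differ) -> 1
  row 4 [000100]: F1=0 F2=0 -> 0
  (every remaining row is evaluated the same way; all 64 results are listed next)
Full result column, 8 rows per line (p,q,r fixed per line; s,t,u runs 000..111 left to right):
  rows 0-7 [p,q,r=000]: 11110000  (ones: 4)
  rows 8-15 [p,q,r=001]: 00001111  (ones: 4)
  rows 16-23 [p,q,r=010]: 11110000  (ones: 4)
  rows 24-31 [p,q,r=011]: 00001111  (ones: 4)
  rows 32-39 [p,q,r=100]: 11110000  (ones: 4)
  rows 40-47 [p,q,r=101]: 00001111  (ones: 4)
  rows 48-55 [p,q,r=110]: 11110000  (ones: 4)
  rows 56-63 [p,q,r=111]: 00001111  (ones: 4)
Disagreements = 4+4+4+4+4+4+4+4 = 32

32


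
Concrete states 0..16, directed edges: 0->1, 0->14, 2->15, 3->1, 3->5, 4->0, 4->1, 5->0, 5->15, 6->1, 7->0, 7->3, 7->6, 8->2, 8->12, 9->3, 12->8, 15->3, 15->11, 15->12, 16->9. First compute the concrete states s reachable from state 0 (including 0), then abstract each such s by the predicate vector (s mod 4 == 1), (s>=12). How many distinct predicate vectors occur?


BFS from 0:
Concrete reachable: {0, 1, 14}
Abstract via predicates (s mod 4 == 1), (s>=12):
  (0,0) <- {0}
  (0,1) <- {14}
  (1,0) <- {1}
Distinct abstract states = 3

3


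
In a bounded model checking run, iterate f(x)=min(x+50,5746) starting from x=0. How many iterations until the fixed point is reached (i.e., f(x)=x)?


Step 1: x=0, cap=5746, increment=50
Step 2: x grows by 50 each step until capped at 5746; fixed point is x=5746
Step 3: iterations = ceil(5746/50) = 115

115


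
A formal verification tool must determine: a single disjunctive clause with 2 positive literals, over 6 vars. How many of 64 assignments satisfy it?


Step 1: Total=2^6=64
Step 2: Unsat when all 2 false: 2^4=16
Step 3: Sat=64-16=48

48


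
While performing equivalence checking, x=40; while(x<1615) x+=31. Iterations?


Step 1: x goes from 40 toward 1615 by 31; the body runs while x<1615, so iterations = ceil((bound-start)/step)
Step 2: Distance=1575
Step 3: ceil(1575/31)=51

51


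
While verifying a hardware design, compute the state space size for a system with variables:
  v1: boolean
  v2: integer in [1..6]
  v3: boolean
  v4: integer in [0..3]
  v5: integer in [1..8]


State space = product of domain sizes of all variables.
Domain sizes:
  v1 (boolean): 2
  v2 (integer in [1..6]): 6
  v3 (boolean): 2
  v4 (integer in [0..3]): 4
  v5 (integer in [1..8]): 8
Product = 2 * 6 * 2 * 4 * 8 = 768

768


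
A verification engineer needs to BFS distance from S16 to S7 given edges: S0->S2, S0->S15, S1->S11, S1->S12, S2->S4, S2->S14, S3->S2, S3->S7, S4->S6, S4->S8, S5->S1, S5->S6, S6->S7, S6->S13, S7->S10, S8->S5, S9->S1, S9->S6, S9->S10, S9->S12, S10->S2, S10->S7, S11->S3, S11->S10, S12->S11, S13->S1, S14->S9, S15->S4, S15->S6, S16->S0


BFS layer-by-layer from S16:
  dist 0: {S16}
  dist 1: {S0}
  dist 2: {S2, S15}
  dist 3: {S4, S6, S14}
  dist 4: {S7, S8, S9, S13}
  -> S7 reached at distance 4
Shortest path length = 4

4


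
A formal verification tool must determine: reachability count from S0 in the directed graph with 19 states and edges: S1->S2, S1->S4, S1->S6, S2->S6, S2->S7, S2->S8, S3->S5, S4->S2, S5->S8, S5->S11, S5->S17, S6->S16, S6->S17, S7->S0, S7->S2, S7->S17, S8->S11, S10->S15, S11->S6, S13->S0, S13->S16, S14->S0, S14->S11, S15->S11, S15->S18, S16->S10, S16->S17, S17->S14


BFS from S0:
  layer 0: {S0}
Reachable set: {S0}
Count = 1

1


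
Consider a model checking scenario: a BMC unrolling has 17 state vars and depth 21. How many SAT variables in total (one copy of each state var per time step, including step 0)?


BMC unrolls to depth k, creating one copy of each state var for steps 0..k.
Step count = 21 + 1 = 22 (steps 0 through 21)
Vars per step = 17
Total = 17 * 22 = 374

374


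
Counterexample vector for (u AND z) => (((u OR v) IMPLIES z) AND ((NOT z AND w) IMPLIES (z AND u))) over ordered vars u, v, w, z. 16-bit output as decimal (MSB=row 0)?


F1 = (u AND z)
F2 = (((u OR v) IMPLIES z) AND ((NOT z AND w) IMPLIES (z AND u)))
Counterexample to F1=>F2 is where F1=1 and F2=0.
Evaluate each row (bits = u,v,w,z, MSB first):
  row 0 [0000]: F1=0 F2=1 -> F1&~F2 -> 0
  row 1 [0001]: F1=0 F2=1 -> F1&~F2 -> 0
  row 2 [0010]: F1=0 F2=0 -> F1&~F2 -> 0
  row 3 [0011]: F1=0 F2=1 -> F1&~F2 -> 0
  row 4 [0100]: F1=0 F2=0 -> F1&~F2 -> 0
  row 5 [0101]: F1=0 F2=1 -> F1&~F2 -> 0
  row 6 [0110]: F1=0 F2=0 -> F1&~F2 -> 0
  row 7 [0111]: F1=0 F2=1 -> F1&~F2 -> 0
  row 8 [1000]: F1=0 F2=0 -> F1&~F2 -> 0
  row 9 [1001]: F1=1 F2=1 -> F1&~F2 -> 0
  row 10 [1010]: F1=0 F2=0 -> F1&~F2 -> 0
  row 11 [1011]: F1=1 F2=1 -> F1&~F2 -> 0
  row 12 [1100]: F1=0 F2=0 -> F1&~F2 -> 0
  row 13 [1101]: F1=1 F2=1 -> F1&~F2 -> 0
  row 14 [1110]: F1=0 F2=0 -> F1&~F2 -> 0
  row 15 [1111]: F1=1 F2=1 -> F1&~F2 -> 0
Full result column, 4 rows per line (u,v fixed per line; w,z runs 00..11 left to right):
  rows 0-3 [u,v=00]: 0000  = hex 0
  rows 4-7 [u,v=01]: 0000  = hex 0
  rows 8-11 [u,v=10]: 0000  = hex 0
  rows 12-15 [u,v=11]: 0000  = hex 0
Counterexample vector (row 0 .. row 15) = 0000000000000000
Output column grouped in 4s = 0000 0000 0000 0000 = 0x0000
Convert to decimal digit by digit (value = value*16 + digit):
  0 -> 0
  0*16 + 0 = 0
  0*16 + 0 = 0
  0*16 + 0 = 0
Decimal = 0

0


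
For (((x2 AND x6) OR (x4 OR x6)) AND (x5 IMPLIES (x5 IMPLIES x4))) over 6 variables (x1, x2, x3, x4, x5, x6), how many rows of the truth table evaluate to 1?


Formula: (((x2 AND x6) OR (x4 OR x6)) AND (x5 IMPLIES (x5 IMPLIES x4))) over 6 vars (64 rows)
Evaluate each row (x1, x2, x3, x4, x5, x6 as bits, MSB first):
  row 0 [000000]: (((0 AND 0) OR (0 OR 0)) AND (0 IMPLIES (0 IMPLIES 0))) -> 0
  row 1 [000001]: (((0 AND 1) OR (0 OR 1)) AND (0 IMPLIES (0 IMPLIES 0))) -> 1
  row 2 [000010]: (((0 AND 0) OR (0 OR 0)) AND (1 IMPLIES (1 IMPLIES 0))) -> 0
  row 3 [000011]: (((0 AND 1) OR (0 OR 1)) AND (1 IMPLIES (1 IMPLIES 0))) -> 0
  row 4 [000100]: (((0 AND 0) OR (1 OR 0)) AND (0 IMPLIES (0 IMPLIES 1))) -> 1
  (every remaining row is evaluated the same way; all 64 results are listed next)
Full result column, 8 rows per line (x1,x2,x3 fixed per line; x4,x5,x6 runs 000..111 left to right):
  rows 0-7 [x1,x2,x3=000]: 01001111  (ones: 5)
  rows 8-15 [x1,x2,x3=001]: 01001111  (ones: 5)
  rows 16-23 [x1,x2,x3=010]: 01001111  (ones: 5)
  rows 24-31 [x1,x2,x3=011]: 01001111  (ones: 5)
  rows 32-39 [x1,x2,x3=100]: 01001111  (ones: 5)
  rows 40-47 [x1,x2,x3=101]: 01001111  (ones: 5)
  rows 48-55 [x1,x2,x3=110]: 01001111  (ones: 5)
  rows 56-63 [x1,x2,x3=111]: 01001111  (ones: 5)
Count of 1-rows = 5+5+5+5+5+5+5+5 = 40

40


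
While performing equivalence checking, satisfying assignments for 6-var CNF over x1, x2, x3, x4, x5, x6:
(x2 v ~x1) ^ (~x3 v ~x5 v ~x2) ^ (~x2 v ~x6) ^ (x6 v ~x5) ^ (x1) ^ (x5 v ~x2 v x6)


CNF with 6 clauses over 6 vars (64 assignments).
An assignment satisfies CNF iff every clause has >=1 true literal.
Check each row (bits = x1,x2,x3,x4,x5,x6; clause T/F shown):
  row 0 [000000]: clauses=TTTTFT -> 0
  row 1 [000001]: clauses=TTTTFT -> 0
  row 2 [000010]: clauses=TTTFFT -> 0
  row 3 [000011]: clauses=TTTTFT -> 0
  row 4 [000100]: clauses=TTTTFT -> 0
  (every remaining row is evaluated the same way; all 64 results are listed next)
Full result column, 8 rows per line (x1,x2,x3 fixed per line; x4,x5,x6 runs 000..111 left to right):
  rows 0-7 [x1,x2,x3=000]: 00000000  (ones: 0)
  rows 8-15 [x1,x2,x3=001]: 00000000  (ones: 0)
  rows 16-23 [x1,x2,x3=010]: 00000000  (ones: 0)
  rows 24-31 [x1,x2,x3=011]: 00000000  (ones: 0)
  rows 32-39 [x1,x2,x3=100]: 00000000  (ones: 0)
  rows 40-47 [x1,x2,x3=101]: 00000000  (ones: 0)
  rows 48-55 [x1,x2,x3=110]: 00000000  (ones: 0)
  rows 56-63 [x1,x2,x3=111]: 00000000  (ones: 0)
Satisfying assignments = 0+0+0+0+0+0+0+0 = 0

0


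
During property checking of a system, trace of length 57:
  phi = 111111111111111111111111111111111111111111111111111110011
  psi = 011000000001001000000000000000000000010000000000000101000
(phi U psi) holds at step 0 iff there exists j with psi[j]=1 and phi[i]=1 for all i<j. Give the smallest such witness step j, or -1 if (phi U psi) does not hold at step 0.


(phi U psi) at 0: need smallest j with psi[j]=1 and phi[i]=1 for all i in [0,j).
Scan from step 0:
  step 0: phi=1, psi=0 -> continue
  step 1: psi=1 and phi held for [0,1) -> witness found
Witness step = 1

1


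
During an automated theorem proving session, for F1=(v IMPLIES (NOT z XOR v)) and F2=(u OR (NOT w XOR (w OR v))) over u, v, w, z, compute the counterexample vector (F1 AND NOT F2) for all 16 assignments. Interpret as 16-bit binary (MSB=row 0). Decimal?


F1 = (v IMPLIES (NOT z XOR v))
F2 = (u OR (NOT w XOR (w OR v)))
Counterexample to F1=>F2 is where F1=1 and F2=0.
Evaluate each row (bits = u,v,w,z, MSB first):
  row 0 [0000]: F1=1 F2=1 -> F1&~F2 -> 0
  row 1 [0001]: F1=1 F2=1 -> F1&~F2 -> 0
  row 2 [0010]: F1=1 F2=1 -> F1&~F2 -> 0
  row 3 [0011]: F1=1 F2=1 -> F1&~F2 -> 0
  row 4 [0100]: F1=0 F2=0 -> F1&~F2 -> 0
  row 5 [0101]: F1=1 F2=0 -> F1&~F2 -> 1
  row 6 [0110]: F1=0 F2=1 -> F1&~F2 -> 0
  row 7 [0111]: F1=1 F2=1 -> F1&~F2 -> 0
  row 8 [1000]: F1=1 F2=1 -> F1&~F2 -> 0
  row 9 [1001]: F1=1 F2=1 -> F1&~F2 -> 0
  row 10 [1010]: F1=1 F2=1 -> F1&~F2 -> 0
  row 11 [1011]: F1=1 F2=1 -> F1&~F2 -> 0
  row 12 [1100]: F1=0 F2=1 -> F1&~F2 -> 0
  row 13 [1101]: F1=1 F2=1 -> F1&~F2 -> 0
  row 14 [1110]: F1=0 F2=1 -> F1&~F2 -> 0
  row 15 [1111]: F1=1 F2=1 -> F1&~F2 -> 0
Full result column, 4 rows per line (u,v fixed per line; w,z runs 00..11 left to right):
  rows 0-3 [u,v=00]: 0000  = hex 0
  rows 4-7 [u,v=01]: 0100  = hex 4
  rows 8-11 [u,v=10]: 0000  = hex 0
  rows 12-15 [u,v=11]: 0000  = hex 0
Counterexample vector (row 0 .. row 15) = 0000010000000000
Output column grouped in 4s = 0000 0100 0000 0000 = 0x0400
Convert to decimal digit by digit (value = value*16 + digit):
  0 -> 0
  0*16 + 4 = 4
  4*16 + 0 = 64
  64*16 + 0 = 1024
Decimal = 1024

1024


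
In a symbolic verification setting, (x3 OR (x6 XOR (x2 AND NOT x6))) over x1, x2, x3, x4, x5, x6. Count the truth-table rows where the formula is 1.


Formula: (x3 OR (x6 XOR (x2 AND NOT x6))) over 6 vars (64 rows)
Evaluate each row (x1, x2, x3, x4, x5, x6 as bits, MSB first):
  row 0 [000000]: (0 OR (0 XOR (0 AND NOT 0))) -> 0
  row 1 [000001]: (0 OR (1 XOR (0 AND NOT 1))) -> 1
  row 2 [000010]: (0 OR (0 XOR (0 AND NOT 0))) -> 0
  row 3 [000011]: (0 OR (1 XOR (0 AND NOT 1))) -> 1
  row 4 [000100]: (0 OR (0 XOR (0 AND NOT 0))) -> 0
  (every remaining row is evaluated the same way; all 64 results are listed next)
Full result column, 8 rows per line (x1,x2,x3 fixed per line; x4,x5,x6 runs 000..111 left to right):
  rows 0-7 [x1,x2,x3=000]: 01010101  (ones: 4)
  rows 8-15 [x1,x2,x3=001]: 11111111  (ones: 8)
  rows 16-23 [x1,x2,x3=010]: 11111111  (ones: 8)
  rows 24-31 [x1,x2,x3=011]: 11111111  (ones: 8)
  rows 32-39 [x1,x2,x3=100]: 01010101  (ones: 4)
  rows 40-47 [x1,x2,x3=101]: 11111111  (ones: 8)
  rows 48-55 [x1,x2,x3=110]: 11111111  (ones: 8)
  rows 56-63 [x1,x2,x3=111]: 11111111  (ones: 8)
Count of 1-rows = 4+8+8+8+4+8+8+8 = 56

56


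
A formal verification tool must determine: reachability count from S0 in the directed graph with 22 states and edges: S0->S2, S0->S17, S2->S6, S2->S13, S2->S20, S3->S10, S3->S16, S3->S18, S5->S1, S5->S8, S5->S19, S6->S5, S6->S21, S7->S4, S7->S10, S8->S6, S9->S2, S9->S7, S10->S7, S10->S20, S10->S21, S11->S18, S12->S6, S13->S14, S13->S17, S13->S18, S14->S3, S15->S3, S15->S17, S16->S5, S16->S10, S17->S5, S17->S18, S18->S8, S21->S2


BFS from S0:
  layer 0: {S0}
  layer 1: {S2, S17}
  layer 2: {S5, S6, S13, S18, S20}
  layer 3: {S1, S8, S14, S19, S21}
  layer 4: {S3}
  layer 5: {S10, S16}
  layer 6: {S7}
  layer 7: {S4}
Reachable set: {S0, S1, S2, S3, S4, S5, S6, S7, S8, S10, S13, S14, S16, S17, S18, S19, S20, S21}
Count = 18

18


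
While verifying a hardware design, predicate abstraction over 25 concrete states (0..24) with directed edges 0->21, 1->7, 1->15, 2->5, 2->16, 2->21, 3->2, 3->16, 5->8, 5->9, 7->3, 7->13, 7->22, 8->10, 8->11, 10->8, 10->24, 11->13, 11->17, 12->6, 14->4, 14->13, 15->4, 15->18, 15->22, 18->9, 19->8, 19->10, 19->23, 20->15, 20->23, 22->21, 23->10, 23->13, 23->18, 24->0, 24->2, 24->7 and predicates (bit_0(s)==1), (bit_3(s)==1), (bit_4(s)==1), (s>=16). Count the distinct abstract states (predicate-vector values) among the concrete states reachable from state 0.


BFS from 0:
Concrete reachable: {0, 21}
Abstract via predicates (bit_0(s)==1), (bit_3(s)==1), (bit_4(s)==1), (s>=16):
  (0,0,0,0) <- {0}
  (1,0,1,1) <- {21}
Distinct abstract states = 2

2


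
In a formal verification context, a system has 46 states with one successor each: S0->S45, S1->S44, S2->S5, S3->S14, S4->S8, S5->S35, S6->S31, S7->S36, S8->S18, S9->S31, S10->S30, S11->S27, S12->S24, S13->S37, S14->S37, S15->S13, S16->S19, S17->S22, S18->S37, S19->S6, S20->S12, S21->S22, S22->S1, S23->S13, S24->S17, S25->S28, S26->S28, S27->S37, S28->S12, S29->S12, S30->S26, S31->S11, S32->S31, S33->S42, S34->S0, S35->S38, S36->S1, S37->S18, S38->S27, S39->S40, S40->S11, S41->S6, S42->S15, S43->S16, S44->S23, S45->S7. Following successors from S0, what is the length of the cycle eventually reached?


Trace from S0 until a state repeats:
  S0 -> S45 -> S7 -> S36 -> S1 -> S44 -> S23 -> S13 -> S37 -> S18 -> S37
S37 first seen at step 8, revisited at step 10.
Cycle length = 10 - 8 = 2

2


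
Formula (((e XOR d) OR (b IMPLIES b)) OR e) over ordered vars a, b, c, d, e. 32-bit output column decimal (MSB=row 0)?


Formula: (((e XOR d) OR (b IMPLIES b)) OR e) over a, b, c, d, e (32 rows)
Evaluate each row (bits = a,b,c,d,e, MSB first):
  row 0 [00000]: (((0 XOR 0) OR (0 IMPLIES 0)) OR 0) -> 1
  row 1 [00001]: (((1 XOR 0) OR (0 IMPLIES 0)) OR 1) -> 1
  row 2 [00010]: (((0 XOR 1) OR (0 IMPLIES 0)) OR 0) -> 1
  row 3 [00011]: (((1 XOR 1) OR (0 IMPLIES 0)) OR 1) -> 1
  row 4 [00100]: (((0 XOR 0) OR (0 IMPLIES 0)) OR 0) -> 1
  row 5 [00101]: (((1 XOR 0) OR (0 IMPLIES 0)) OR 1) -> 1
  row 6 [00110]: (((0 XOR 1) OR (0 IMPLIES 0)) OR 0) -> 1
  row 7 [00111]: (((1 XOR 1) OR (0 IMPLIES 0)) OR 1) -> 1
  row 8 [01000]: (((0 XOR 0) OR (1 IMPLIES 1)) OR 0) -> 1
  row 9 [01001]: (((1 XOR 0) OR (1 IMPLIES 1)) OR 1) -> 1
  row 10 [01010]: (((0 XOR 1) OR (1 IMPLIES 1)) OR 0) -> 1
  row 11 [01011]: (((1 XOR 1) OR (1 IMPLIES 1)) OR 1) -> 1
  row 12 [01100]: (((0 XOR 0) OR (1 IMPLIES 1)) OR 0) -> 1
  row 13 [01101]: (((1 XOR 0) OR (1 IMPLIES 1)) OR 1) -> 1
  row 14 [01110]: (((0 XOR 1) OR (1 IMPLIES 1)) OR 0) -> 1
  row 15 [01111]: (((1 XOR 1) OR (1 IMPLIES 1)) OR 1) -> 1
  row 16 [10000]: (((0 XOR 0) OR (0 IMPLIES 0)) OR 0) -> 1
  row 17 [10001]: (((1 XOR 0) OR (0 IMPLIES 0)) OR 1) -> 1
  row 18 [10010]: (((0 XOR 1) OR (0 IMPLIES 0)) OR 0) -> 1
  row 19 [10011]: (((1 XOR 1) OR (0 IMPLIES 0)) OR 1) -> 1
  row 20 [10100]: (((0 XOR 0) OR (0 IMPLIES 0)) OR 0) -> 1
  row 21 [10101]: (((1 XOR 0) OR (0 IMPLIES 0)) OR 1) -> 1
  row 22 [10110]: (((0 XOR 1) OR (0 IMPLIES 0)) OR 0) -> 1
  row 23 [10111]: (((1 XOR 1) OR (0 IMPLIES 0)) OR 1) -> 1
  row 24 [11000]: (((0 XOR 0) OR (1 IMPLIES 1)) OR 0) -> 1
  row 25 [11001]: (((1 XOR 0) OR (1 IMPLIES 1)) OR 1) -> 1
  row 26 [11010]: (((0 XOR 1) OR (1 IMPLIES 1)) OR 0) -> 1
  row 27 [11011]: (((1 XOR 1) OR (1 IMPLIES 1)) OR 1) -> 1
  row 28 [11100]: (((0 XOR 0) OR (1 IMPLIES 1)) OR 0) -> 1
  row 29 [11101]: (((1 XOR 0) OR (1 IMPLIES 1)) OR 1) -> 1
  row 30 [11110]: (((0 XOR 1) OR (1 IMPLIES 1)) OR 0) -> 1
  row 31 [11111]: (((1 XOR 1) OR (1 IMPLIES 1)) OR 1) -> 1
Full result column, 4 rows per line (a,b,c fixed per line; d,e runs 00..11 left to right):
  rows 0-3 [a,b,c=000]: 1111  = hex F
  rows 4-7 [a,b,c=001]: 1111  = hex F
  rows 8-11 [a,b,c=010]: 1111  = hex F
  rows 12-15 [a,b,c=011]: 1111  = hex F
  rows 16-19 [a,b,c=100]: 1111  = hex F
  rows 20-23 [a,b,c=101]: 1111  = hex F
  rows 24-27 [a,b,c=110]: 1111  = hex F
  rows 28-31 [a,b,c=111]: 1111  = hex F
Output column (row 0 .. row 31) = 11111111111111111111111111111111
Output column grouped in 4s = 1111 1111 1111 1111 1111 1111 1111 1111 = 0xFFFFFFFF
Convert to decimal digit by digit (value = value*16 + digit):
  F -> 15
  15*16 + 15 (F) = 255
  255*16 + 15 (F) = 4095
  4095*16 + 15 (F) = 65535
  65535*16 + 15 (F) = 1048575
  1048575*16 + 15 (F) = 16777215
  16777215*16 + 15 (F) = 268435455
  268435455*16 + 15 (F) = 4294967295
Decimal = 4294967295

4294967295


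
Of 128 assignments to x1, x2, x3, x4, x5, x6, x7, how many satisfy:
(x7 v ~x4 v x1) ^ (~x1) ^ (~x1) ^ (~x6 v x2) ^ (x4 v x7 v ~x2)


CNF with 5 clauses over 7 vars (128 assignments).
An assignment satisfies CNF iff every clause has >=1 true literal.
Check each row (bits = x1,x2,x3,x4,x5,x6,x7; clause T/F shown):
  row 0 [0000000]: clauses=TTTTT -> 1
  row 1 [0000001]: clauses=TTTTT -> 1
  row 2 [0000010]: clauses=TTTFT -> 0
  row 3 [0000011]: clauses=TTTFT -> 0
  row 4 [0000100]: clauses=TTTTT -> 1
  (every remaining row is evaluated the same way; all 128 results are listed next)
Full result column, 8 rows per line (x1,x2,x3,x4 fixed per line; x5,x6,x7 runs 000..111 left to right):
  rows 0-7 [x1,x2,x3,x4=0000]: 11001100  (ones: 4)
  rows 8-15 [x1,x2,x3,x4=0001]: 01000100  (ones: 2)
  rows 16-23 [x1,x2,x3,x4=0010]: 11001100  (ones: 4)
  rows 24-31 [x1,x2,x3,x4=0011]: 01000100  (ones: 2)
  rows 32-39 [x1,x2,x3,x4=0100]: 01010101  (ones: 4)
  rows 40-47 [x1,x2,x3,x4=0101]: 01010101  (ones: 4)
  rows 48-55 [x1,x2,x3,x4=0110]: 01010101  (ones: 4)
  rows 56-63 [x1,x2,x3,x4=0111]: 01010101  (ones: 4)
  rows 64-71 [x1,x2,x3,x4=1000]: 00000000  (ones: 0)
  rows 72-79 [x1,x2,x3,x4=1001]: 00000000  (ones: 0)
  rows 80-87 [x1,x2,x3,x4=1010]: 00000000  (ones: 0)
  rows 88-95 [x1,x2,x3,x4=1011]: 00000000  (ones: 0)
  rows 96-103 [x1,x2,x3,x4=1100]: 00000000  (ones: 0)
  rows 104-111 [x1,x2,x3,x4=1101]: 00000000  (ones: 0)
  rows 112-119 [x1,x2,x3,x4=1110]: 00000000  (ones: 0)
  rows 120-127 [x1,x2,x3,x4=1111]: 00000000  (ones: 0)
Satisfying assignments = 4+2+4+2+4+4+4+4+0+0+0+0+0+0+0+0 = 28

28


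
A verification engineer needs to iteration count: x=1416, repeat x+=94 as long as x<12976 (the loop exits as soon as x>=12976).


Step 1: x goes from 1416 toward 12976 by 94; the body runs while x<12976, so iterations = ceil((bound-start)/step)
Step 2: Distance=11560
Step 3: ceil(11560/94)=123

123


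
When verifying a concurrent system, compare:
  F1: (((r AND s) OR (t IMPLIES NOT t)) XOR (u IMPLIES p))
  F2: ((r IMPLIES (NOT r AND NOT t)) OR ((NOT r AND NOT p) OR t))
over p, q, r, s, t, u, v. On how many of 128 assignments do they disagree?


F1 = (((r AND s) OR (t IMPLIES NOT t)) XOR (u IMPLIES p))
F2 = ((r IMPLIES (NOT r AND NOT t)) OR ((NOT r AND NOT p) OR t))
Evaluate both on each of 128 rows (bits = p,q,r,s,t,u,v):
  row 0 [0000000]: F1=0 F2=1 (differ) -> 1
  row 1 [0000001]: F1=0 F2=1 (differ) -> 1
  row 2 [0000010]: F1=1 F2=1 -> 0
  row 3 [0000011]: F1=1 F2=1 -> 0
  row 4 [0000100]: F1=1 F2=1 -> 0
  (every remaining row is evaluated the same way; all 128 results are listed next)
Full result column, 8 rows per line (p,q,r,s fixed per line; t,u,v runs 000..111 left to right):
  rows 0-7 [p,q,r,s=0000]: 11000011  (ones: 4)
  rows 8-15 [p,q,r,s=0001]: 11000011  (ones: 4)
  rows 16-23 [p,q,r,s=0010]: 00110011  (ones: 4)
  rows 24-31 [p,q,r,s=0011]: 00111100  (ones: 4)
  rows 32-39 [p,q,r,s=0100]: 11000011  (ones: 4)
  rows 40-47 [p,q,r,s=0101]: 11000011  (ones: 4)
  rows 48-55 [p,q,r,s=0110]: 00110011  (ones: 4)
  rows 56-63 [p,q,r,s=0111]: 00111100  (ones: 4)
  rows 64-71 [p,q,r,s=1000]: 11110000  (ones: 4)
  rows 72-79 [p,q,r,s=1001]: 11110000  (ones: 4)
  rows 80-87 [p,q,r,s=1010]: 00000000  (ones: 0)
  rows 88-95 [p,q,r,s=1011]: 00001111  (ones: 4)
  rows 96-103 [p,q,r,s=1100]: 11110000  (ones: 4)
  rows 104-111 [p,q,r,s=1101]: 11110000  (ones: 4)
  rows 112-119 [p,q,r,s=1110]: 00000000  (ones: 0)
  rows 120-127 [p,q,r,s=1111]: 00001111  (ones: 4)
Disagreements = 4+4+4+4+4+4+4+4+4+4+0+4+4+4+0+4 = 56

56


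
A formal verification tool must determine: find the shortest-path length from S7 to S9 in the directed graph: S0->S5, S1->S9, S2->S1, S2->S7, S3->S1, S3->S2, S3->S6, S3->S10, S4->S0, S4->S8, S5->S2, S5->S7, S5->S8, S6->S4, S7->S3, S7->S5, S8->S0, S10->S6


BFS layer-by-layer from S7:
  dist 0: {S7}
  dist 1: {S3, S5}
  dist 2: {S1, S2, S6, S8, S10}
  dist 3: {S0, S4, S9}
  -> S9 reached at distance 3
Shortest path length = 3

3


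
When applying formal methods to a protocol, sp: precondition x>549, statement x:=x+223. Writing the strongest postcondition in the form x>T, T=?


Formula: sp(P, x:=E) = exists old_x. (x = E[old_x/x]) AND P[old_x/x] (old_x is the value of x before the assignment; eliminate old_x by solving x = E[old_x/x] for old_x)
Step 1: Precondition P: x>549, i.e. old_x > 549
Step 2: Assignment gives x = old_x + 223, so old_x = x - 223
Step 3: Substitute into P: x - 223 > 549
Step 4: Simplify: x > 549+223 = 772

772


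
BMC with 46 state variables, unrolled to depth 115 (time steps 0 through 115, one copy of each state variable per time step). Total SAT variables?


BMC unrolls to depth k, creating one copy of each state var for steps 0..k.
Step count = 115 + 1 = 116 (steps 0 through 115)
Vars per step = 46
Total = 46 * 116 = 5336

5336


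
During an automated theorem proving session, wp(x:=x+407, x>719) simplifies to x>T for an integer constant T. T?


Formula: wp(x:=E, P) = P[E/x] (substitute E for x in postcondition)
Step 1: Postcondition: x>719
Step 2: Substitute x+407 for x: x+407>719
Step 3: Solve for x: x > 719-407 = 312

312


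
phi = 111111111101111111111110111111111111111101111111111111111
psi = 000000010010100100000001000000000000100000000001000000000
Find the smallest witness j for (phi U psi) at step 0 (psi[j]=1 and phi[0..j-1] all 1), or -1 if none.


(phi U psi) at 0: need smallest j with psi[j]=1 and phi[i]=1 for all i in [0,j).
Scan from step 0:
  step 0: phi=1, psi=0 -> continue
  step 1: phi=1, psi=0 -> continue
  step 2: phi=1, psi=0 -> continue
  step 3: phi=1, psi=0 -> continue
  step 7: psi=1 and phi held for [0,7) -> witness found
Witness step = 7

7


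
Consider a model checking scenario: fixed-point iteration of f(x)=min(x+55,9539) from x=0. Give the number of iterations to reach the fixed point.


Step 1: x=0, cap=9539, increment=55
Step 2: x grows by 55 each step until capped at 9539; fixed point is x=9539
Step 3: iterations = ceil(9539/55) = 174

174


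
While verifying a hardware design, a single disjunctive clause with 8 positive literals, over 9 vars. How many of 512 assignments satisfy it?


Step 1: Total=2^9=512
Step 2: Unsat when all 8 false: 2^1=2
Step 3: Sat=512-2=510

510


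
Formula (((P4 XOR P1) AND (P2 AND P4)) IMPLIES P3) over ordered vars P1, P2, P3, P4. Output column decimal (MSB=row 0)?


Formula: (((P4 XOR P1) AND (P2 AND P4)) IMPLIES P3) over P1, P2, P3, P4 (16 rows)
Evaluate each row (bits = P1,P2,P3,P4, MSB first):
  row 0 [0000]: (((0 XOR 0) AND (0 AND 0)) IMPLIES 0) -> 1
  row 1 [0001]: (((1 XOR 0) AND (0 AND 1)) IMPLIES 0) -> 1
  row 2 [0010]: (((0 XOR 0) AND (0 AND 0)) IMPLIES 1) -> 1
  row 3 [0011]: (((1 XOR 0) AND (0 AND 1)) IMPLIES 1) -> 1
  row 4 [0100]: (((0 XOR 0) AND (1 AND 0)) IMPLIES 0) -> 1
  row 5 [0101]: (((1 XOR 0) AND (1 AND 1)) IMPLIES 0) -> 0
  row 6 [0110]: (((0 XOR 0) AND (1 AND 0)) IMPLIES 1) -> 1
  row 7 [0111]: (((1 XOR 0) AND (1 AND 1)) IMPLIES 1) -> 1
  row 8 [1000]: (((0 XOR 1) AND (0 AND 0)) IMPLIES 0) -> 1
  row 9 [1001]: (((1 XOR 1) AND (0 AND 1)) IMPLIES 0) -> 1
  row 10 [1010]: (((0 XOR 1) AND (0 AND 0)) IMPLIES 1) -> 1
  row 11 [1011]: (((1 XOR 1) AND (0 AND 1)) IMPLIES 1) -> 1
  row 12 [1100]: (((0 XOR 1) AND (1 AND 0)) IMPLIES 0) -> 1
  row 13 [1101]: (((1 XOR 1) AND (1 AND 1)) IMPLIES 0) -> 1
  row 14 [1110]: (((0 XOR 1) AND (1 AND 0)) IMPLIES 1) -> 1
  row 15 [1111]: (((1 XOR 1) AND (1 AND 1)) IMPLIES 1) -> 1
Full result column, 4 rows per line (P1,P2 fixed per line; P3,P4 runs 00..11 left to right):
  rows 0-3 [P1,P2=00]: 1111  = hex F
  rows 4-7 [P1,P2=01]: 1011  = hex B
  rows 8-11 [P1,P2=10]: 1111  = hex F
  rows 12-15 [P1,P2=11]: 1111  = hex F
Output column (row 0 .. row 15) = 1111101111111111
Output column grouped in 4s = 1111 1011 1111 1111 = 0xFBFF
Convert to decimal digit by digit (value = value*16 + digit):
  F -> 15
  15*16 + 11 (B) = 251
  251*16 + 15 (F) = 4031
  4031*16 + 15 (F) = 64511
Decimal = 64511

64511


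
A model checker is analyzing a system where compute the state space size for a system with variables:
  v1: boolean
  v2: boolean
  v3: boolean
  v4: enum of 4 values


State space = product of domain sizes of all variables.
Domain sizes:
  v1 (boolean): 2
  v2 (boolean): 2
  v3 (boolean): 2
  v4 (enum of 4 values): 4
Product = 2 * 2 * 2 * 4 = 32

32


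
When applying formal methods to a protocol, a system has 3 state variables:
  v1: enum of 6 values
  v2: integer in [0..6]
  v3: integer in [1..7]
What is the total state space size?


State space = product of domain sizes of all variables.
Domain sizes:
  v1 (enum of 6 values): 6
  v2 (integer in [0..6]): 7
  v3 (integer in [1..7]): 7
Product = 6 * 7 * 7 = 294

294


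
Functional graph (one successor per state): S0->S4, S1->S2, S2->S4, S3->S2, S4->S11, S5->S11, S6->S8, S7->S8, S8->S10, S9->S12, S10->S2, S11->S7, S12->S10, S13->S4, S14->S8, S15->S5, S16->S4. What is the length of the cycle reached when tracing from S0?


Trace from S0 until a state repeats:
  S0 -> S4 -> S11 -> S7 -> S8 -> S10 -> S2 -> S4
S4 first seen at step 1, revisited at step 7.
Cycle length = 7 - 1 = 6

6


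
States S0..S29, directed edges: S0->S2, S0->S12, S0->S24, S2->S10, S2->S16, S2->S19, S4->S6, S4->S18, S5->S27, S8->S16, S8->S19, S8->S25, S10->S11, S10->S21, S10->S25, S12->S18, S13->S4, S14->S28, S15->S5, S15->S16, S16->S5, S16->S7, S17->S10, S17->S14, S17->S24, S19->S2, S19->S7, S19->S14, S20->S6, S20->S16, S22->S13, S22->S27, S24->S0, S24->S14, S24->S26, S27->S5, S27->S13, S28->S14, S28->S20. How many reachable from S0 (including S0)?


BFS from S0:
  layer 0: {S0}
  layer 1: {S2, S12, S24}
  layer 2: {S10, S14, S16, S18, S19, S26}
  layer 3: {S5, S7, S11, S21, S25, S28}
  layer 4: {S20, S27}
  layer 5: {S6, S13}
  layer 6: {S4}
Reachable set: {S0, S2, S4, S5, S6, S7, S10, S11, S12, S13, S14, S16, S18, S19, S20, S21, S24, S25, S26, S27, S28}
Count = 21

21


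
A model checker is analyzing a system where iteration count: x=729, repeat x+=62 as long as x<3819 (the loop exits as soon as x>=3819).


Step 1: x goes from 729 toward 3819 by 62; the body runs while x<3819, so iterations = ceil((bound-start)/step)
Step 2: Distance=3090
Step 3: ceil(3090/62)=50

50


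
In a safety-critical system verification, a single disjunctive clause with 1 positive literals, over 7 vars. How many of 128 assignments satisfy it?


Step 1: Total=2^7=128
Step 2: Unsat when all 1 false: 2^6=64
Step 3: Sat=128-64=64

64


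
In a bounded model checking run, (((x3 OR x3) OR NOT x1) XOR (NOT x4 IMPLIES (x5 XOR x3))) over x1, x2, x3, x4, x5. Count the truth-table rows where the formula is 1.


Formula: (((x3 OR x3) OR NOT x1) XOR (NOT x4 IMPLIES (x5 XOR x3))) over 5 vars (32 rows)
Evaluate each row (x1, x2, x3, x4, x5 as bits, MSB first):
  row 0 [00000]: (((0 OR 0) OR NOT 0) XOR (NOT 0 IMPLIES (0 XOR 0))) -> 1
  row 1 [00001]: (((0 OR 0) OR NOT 0) XOR (NOT 0 IMPLIES (1 XOR 0))) -> 0
  row 2 [00010]: (((0 OR 0) OR NOT 0) XOR (NOT 1 IMPLIES (0 XOR 0))) -> 0
  row 3 [00011]: (((0 OR 0) OR NOT 0) XOR (NOT 1 IMPLIES (1 XOR 0))) -> 0
  row 4 [00100]: (((1 OR 1) OR NOT 0) XOR (NOT 0 IMPLIES (0 XOR 1))) -> 0
  row 5 [00101]: (((1 OR 1) OR NOT 0) XOR (NOT 0 IMPLIES (1 XOR 1))) -> 1
  row 6 [00110]: (((1 OR 1) OR NOT 0) XOR (NOT 1 IMPLIES (0 XOR 1))) -> 0
  row 7 [00111]: (((1 OR 1) OR NOT 0) XOR (NOT 1 IMPLIES (1 XOR 1))) -> 0
  row 8 [01000]: (((0 OR 0) OR NOT 0) XOR (NOT 0 IMPLIES (0 XOR 0))) -> 1
  row 9 [01001]: (((0 OR 0) OR NOT 0) XOR (NOT 0 IMPLIES (1 XOR 0))) -> 0
  row 10 [01010]: (((0 OR 0) OR NOT 0) XOR (NOT 1 IMPLIES (0 XOR 0))) -> 0
  row 11 [01011]: (((0 OR 0) OR NOT 0) XOR (NOT 1 IMPLIES (1 XOR 0))) -> 0
  row 12 [01100]: (((1 OR 1) OR NOT 0) XOR (NOT 0 IMPLIES (0 XOR 1))) -> 0
  row 13 [01101]: (((1 OR 1) OR NOT 0) XOR (NOT 0 IMPLIES (1 XOR 1))) -> 1
  row 14 [01110]: (((1 OR 1) OR NOT 0) XOR (NOT 1 IMPLIES (0 XOR 1))) -> 0
  row 15 [01111]: (((1 OR 1) OR NOT 0) XOR (NOT 1 IMPLIES (1 XOR 1))) -> 0
  row 16 [10000]: (((0 OR 0) OR NOT 1) XOR (NOT 0 IMPLIES (0 XOR 0))) -> 0
  row 17 [10001]: (((0 OR 0) OR NOT 1) XOR (NOT 0 IMPLIES (1 XOR 0))) -> 1
  row 18 [10010]: (((0 OR 0) OR NOT 1) XOR (NOT 1 IMPLIES (0 XOR 0))) -> 1
  row 19 [10011]: (((0 OR 0) OR NOT 1) XOR (NOT 1 IMPLIES (1 XOR 0))) -> 1
  row 20 [10100]: (((1 OR 1) OR NOT 1) XOR (NOT 0 IMPLIES (0 XOR 1))) -> 0
  row 21 [10101]: (((1 OR 1) OR NOT 1) XOR (NOT 0 IMPLIES (1 XOR 1))) -> 1
  row 22 [10110]: (((1 OR 1) OR NOT 1) XOR (NOT 1 IMPLIES (0 XOR 1))) -> 0
  row 23 [10111]: (((1 OR 1) OR NOT 1) XOR (NOT 1 IMPLIES (1 XOR 1))) -> 0
  row 24 [11000]: (((0 OR 0) OR NOT 1) XOR (NOT 0 IMPLIES (0 XOR 0))) -> 0
  row 25 [11001]: (((0 OR 0) OR NOT 1) XOR (NOT 0 IMPLIES (1 XOR 0))) -> 1
  row 26 [11010]: (((0 OR 0) OR NOT 1) XOR (NOT 1 IMPLIES (0 XOR 0))) -> 1
  row 27 [11011]: (((0 OR 0) OR NOT 1) XOR (NOT 1 IMPLIES (1 XOR 0))) -> 1
  row 28 [11100]: (((1 OR 1) OR NOT 1) XOR (NOT 0 IMPLIES (0 XOR 1))) -> 0
  row 29 [11101]: (((1 OR 1) OR NOT 1) XOR (NOT 0 IMPLIES (1 XOR 1))) -> 1
  row 30 [11110]: (((1 OR 1) OR NOT 1) XOR (NOT 1 IMPLIES (0 XOR 1))) -> 0
  row 31 [11111]: (((1 OR 1) OR NOT 1) XOR (NOT 1 IMPLIES (1 XOR 1))) -> 0
Full result column, 8 rows per line (x1,x2 fixed per line; x3,x4,x5 runs 000..111 left to right):
  rows 0-7 [x1,x2=00]: 10000100  (ones: 2)
  rows 8-15 [x1,x2=01]: 10000100  (ones: 2)
  rows 16-23 [x1,x2=10]: 01110100  (ones: 4)
  rows 24-31 [x1,x2=11]: 01110100  (ones: 4)
Count of 1-rows = 2+2+4+4 = 12

12
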